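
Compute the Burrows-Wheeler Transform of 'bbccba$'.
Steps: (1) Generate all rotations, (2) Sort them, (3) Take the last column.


Rotations (sorted):
  0: $bbccba -> last char: a
  1: a$bbccb -> last char: b
  2: ba$bbcc -> last char: c
  3: bbccba$ -> last char: $
  4: bccba$b -> last char: b
  5: cba$bbc -> last char: c
  6: ccba$bb -> last char: b


BWT = abc$bcb


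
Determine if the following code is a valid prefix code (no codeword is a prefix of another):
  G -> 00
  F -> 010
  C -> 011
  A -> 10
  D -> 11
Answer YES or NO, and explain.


Checking each pair (does one codeword prefix another?):
  G='00' vs F='010': no prefix
  G='00' vs C='011': no prefix
  G='00' vs A='10': no prefix
  G='00' vs D='11': no prefix
  F='010' vs G='00': no prefix
  F='010' vs C='011': no prefix
  F='010' vs A='10': no prefix
  F='010' vs D='11': no prefix
  C='011' vs G='00': no prefix
  C='011' vs F='010': no prefix
  C='011' vs A='10': no prefix
  C='011' vs D='11': no prefix
  A='10' vs G='00': no prefix
  A='10' vs F='010': no prefix
  A='10' vs C='011': no prefix
  A='10' vs D='11': no prefix
  D='11' vs G='00': no prefix
  D='11' vs F='010': no prefix
  D='11' vs C='011': no prefix
  D='11' vs A='10': no prefix
No violation found over all pairs.

YES -- this is a valid prefix code. No codeword is a prefix of any other codeword.


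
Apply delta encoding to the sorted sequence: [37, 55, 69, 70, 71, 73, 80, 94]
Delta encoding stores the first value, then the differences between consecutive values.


First value: 37
Deltas:
  55 - 37 = 18
  69 - 55 = 14
  70 - 69 = 1
  71 - 70 = 1
  73 - 71 = 2
  80 - 73 = 7
  94 - 80 = 14


Delta encoded: [37, 18, 14, 1, 1, 2, 7, 14]


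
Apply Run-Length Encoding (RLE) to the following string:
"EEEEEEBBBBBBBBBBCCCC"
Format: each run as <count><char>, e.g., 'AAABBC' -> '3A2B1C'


Scanning runs left to right:
  i=0: run of 'E' x 6 -> '6E'
  i=6: run of 'B' x 10 -> '10B'
  i=16: run of 'C' x 4 -> '4C'

RLE = 6E10B4C


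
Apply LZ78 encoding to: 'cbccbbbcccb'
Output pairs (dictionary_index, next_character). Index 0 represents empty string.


LZ78 encoding steps:
Dictionary: {0: ''}
Step 1: w='' (idx 0), next='c' -> output (0, 'c'), add 'c' as idx 1
Step 2: w='' (idx 0), next='b' -> output (0, 'b'), add 'b' as idx 2
Step 3: w='c' (idx 1), next='c' -> output (1, 'c'), add 'cc' as idx 3
Step 4: w='b' (idx 2), next='b' -> output (2, 'b'), add 'bb' as idx 4
Step 5: w='b' (idx 2), next='c' -> output (2, 'c'), add 'bc' as idx 5
Step 6: w='cc' (idx 3), next='b' -> output (3, 'b'), add 'ccb' as idx 6


Encoded: [(0, 'c'), (0, 'b'), (1, 'c'), (2, 'b'), (2, 'c'), (3, 'b')]


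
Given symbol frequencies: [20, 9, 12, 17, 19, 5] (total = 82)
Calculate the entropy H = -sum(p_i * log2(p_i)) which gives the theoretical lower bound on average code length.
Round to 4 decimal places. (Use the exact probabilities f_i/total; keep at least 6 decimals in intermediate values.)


Per-symbol terms -p_i * log2(p_i) with p_i = f_i/82:
  p = 20/82 = 0.243902: log2(p) = -2.035624, -p*log2(p) = 0.496494
  p = 9/82 = 0.109756: log2(p) = -3.187627, -p*log2(p) = 0.349862
  p = 12/82 = 0.146341: log2(p) = -2.772590, -p*log2(p) = 0.405745
  p = 17/82 = 0.207317: log2(p) = -2.270089, -p*log2(p) = 0.470628
  p = 19/82 = 0.231707: log2(p) = -2.109624, -p*log2(p) = 0.488815
  p = 5/82 = 0.060976: log2(p) = -4.035624, -p*log2(p) = 0.246075
H = 0.496494 + 0.349862 + 0.405745 + 0.470628 + 0.488815 + 0.246075 = 2.457619

H = 2.4576 bits/symbol


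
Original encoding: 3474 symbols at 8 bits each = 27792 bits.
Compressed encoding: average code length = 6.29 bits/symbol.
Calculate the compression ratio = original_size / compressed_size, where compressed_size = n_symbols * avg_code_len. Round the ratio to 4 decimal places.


original_size = n_symbols * orig_bits = 3474 * 8 = 27792 bits
compressed_size = n_symbols * avg_code_len = 3474 * 6.29 = 21851.46 bits
ratio = original_size / compressed_size = 27792 / 21851.46 = 1.2719

Compression ratio = 1.2719


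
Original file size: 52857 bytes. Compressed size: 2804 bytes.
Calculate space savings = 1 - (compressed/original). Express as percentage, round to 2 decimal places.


ratio = compressed/original = 2804/52857 = 0.053049
savings = 1 - ratio = 1 - 0.053049 = 0.946951
as a percentage: 0.946951 * 100 = 94.7%

Space savings = 1 - 2804/52857 = 94.7%


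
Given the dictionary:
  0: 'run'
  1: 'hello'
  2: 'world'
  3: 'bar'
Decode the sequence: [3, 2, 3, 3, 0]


Look up each index in the dictionary:
  3 -> 'bar'
  2 -> 'world'
  3 -> 'bar'
  3 -> 'bar'
  0 -> 'run'

Decoded: "bar world bar bar run"


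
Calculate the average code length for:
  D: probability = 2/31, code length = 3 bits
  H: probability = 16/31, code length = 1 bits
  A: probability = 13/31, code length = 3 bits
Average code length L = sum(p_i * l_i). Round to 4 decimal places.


Weighted contributions p_i * l_i:
  D: (2/31) * 3 = 6/31
  H: (16/31) * 1 = 16/31
  A: (13/31) * 3 = 39/31
Sum = (6 + 16 + 39)/31 = 61/31

L = 61/31 = 1.9677 bits/symbol


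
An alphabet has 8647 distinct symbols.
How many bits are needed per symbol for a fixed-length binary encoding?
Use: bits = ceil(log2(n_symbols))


log2(8647) = 13.078
Bracket: 2^13 = 8192 < 8647 <= 2^14 = 16384
So ceil(log2(8647)) = 14

bits = ceil(log2(8647)) = ceil(13.078) = 14 bits


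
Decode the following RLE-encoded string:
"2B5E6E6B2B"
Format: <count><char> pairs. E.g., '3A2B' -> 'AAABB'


Expanding each <count><char> pair:
  2B -> 'BB'
  5E -> 'EEEEE'
  6E -> 'EEEEEE'
  6B -> 'BBBBBB'
  2B -> 'BB'

Decoded = BBEEEEEEEEEEEBBBBBBBB


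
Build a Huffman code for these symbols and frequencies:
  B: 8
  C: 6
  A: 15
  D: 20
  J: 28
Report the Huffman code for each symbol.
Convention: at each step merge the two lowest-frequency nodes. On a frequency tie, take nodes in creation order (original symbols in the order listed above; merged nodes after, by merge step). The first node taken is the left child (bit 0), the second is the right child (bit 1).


Huffman tree construction:
Step 1: Merge C(6) + B(8) = 14
Step 2: Merge (C+B)(14) + A(15) = 29
Step 3: Merge D(20) + J(28) = 48
Step 4: Merge ((C+B)+A)(29) + (D+J)(48) = 77
Read each symbol's code off the tree from the root (left child = 0, right child = 1).

Codes:
  B: 001 (length 3)
  C: 000 (length 3)
  A: 01 (length 2)
  D: 10 (length 2)
  J: 11 (length 2)
Average code length: 168/77 = 2.1818 bits/symbol


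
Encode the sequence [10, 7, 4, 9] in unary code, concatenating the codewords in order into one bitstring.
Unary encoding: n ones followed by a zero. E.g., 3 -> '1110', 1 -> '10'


Encode each number as n ones followed by a terminating 0:
  10 -> 11111111110 (11 bits)
  7 -> 11111110 (8 bits)
  4 -> 11110 (5 bits)
  9 -> 1111111110 (10 bits)
Total length = 11 + 8 + 5 + 10 = 34 bits.

Unary([10, 7, 4, 9]) = 1111111111011111110111101111111110 (34 bits)


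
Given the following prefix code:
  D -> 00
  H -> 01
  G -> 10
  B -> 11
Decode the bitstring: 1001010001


Decoding step by step:
Bits 10 -> G
Bits 01 -> H
Bits 01 -> H
Bits 00 -> D
Bits 01 -> H


Decoded message: GHHDH


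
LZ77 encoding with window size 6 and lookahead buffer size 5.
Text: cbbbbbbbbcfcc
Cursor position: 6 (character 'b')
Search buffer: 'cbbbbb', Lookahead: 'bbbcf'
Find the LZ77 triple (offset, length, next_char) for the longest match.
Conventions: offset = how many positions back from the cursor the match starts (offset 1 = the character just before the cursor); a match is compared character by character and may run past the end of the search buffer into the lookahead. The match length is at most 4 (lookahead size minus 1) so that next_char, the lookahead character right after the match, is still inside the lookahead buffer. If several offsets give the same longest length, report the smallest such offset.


Try each offset into the search buffer:
  offset=1 (pos 5, char 'b'): match length 3
  offset=2 (pos 4, char 'b'): match length 3
  offset=3 (pos 3, char 'b'): match length 3
  offset=4 (pos 2, char 'b'): match length 3
  offset=5 (pos 1, char 'b'): match length 3
  offset=6 (pos 0, char 'c'): match length 0
Longest match has length 3, found at offsets 1, 2, 3, 4, 5; take the smallest, offset 1.
next_char = character at position 6 + 3 = 9 -> 'c'

Best match: offset=1, length=3 (matching 'bbb' starting at position 5)
LZ77 triple: (1, 3, 'c')


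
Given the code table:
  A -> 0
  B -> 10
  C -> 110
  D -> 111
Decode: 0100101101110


Decoding:
0 -> A
10 -> B
0 -> A
10 -> B
110 -> C
111 -> D
0 -> A


Result: ABABCDA


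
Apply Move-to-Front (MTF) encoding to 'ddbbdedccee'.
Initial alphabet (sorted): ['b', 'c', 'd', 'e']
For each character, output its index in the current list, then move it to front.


MTF encoding:
'd': index 2 in ['b', 'c', 'd', 'e'] -> ['d', 'b', 'c', 'e']
'd': index 0 in ['d', 'b', 'c', 'e'] -> ['d', 'b', 'c', 'e']
'b': index 1 in ['d', 'b', 'c', 'e'] -> ['b', 'd', 'c', 'e']
'b': index 0 in ['b', 'd', 'c', 'e'] -> ['b', 'd', 'c', 'e']
'd': index 1 in ['b', 'd', 'c', 'e'] -> ['d', 'b', 'c', 'e']
'e': index 3 in ['d', 'b', 'c', 'e'] -> ['e', 'd', 'b', 'c']
'd': index 1 in ['e', 'd', 'b', 'c'] -> ['d', 'e', 'b', 'c']
'c': index 3 in ['d', 'e', 'b', 'c'] -> ['c', 'd', 'e', 'b']
'c': index 0 in ['c', 'd', 'e', 'b'] -> ['c', 'd', 'e', 'b']
'e': index 2 in ['c', 'd', 'e', 'b'] -> ['e', 'c', 'd', 'b']
'e': index 0 in ['e', 'c', 'd', 'b'] -> ['e', 'c', 'd', 'b']


Output: [2, 0, 1, 0, 1, 3, 1, 3, 0, 2, 0]


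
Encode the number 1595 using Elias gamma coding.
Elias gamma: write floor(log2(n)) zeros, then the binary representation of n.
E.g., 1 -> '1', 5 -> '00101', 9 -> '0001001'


num_bits = floor(log2(1595)) + 1 = 11
leading_zeros = num_bits - 1 = 10
binary(1595) = 11000111011

Elias gamma(1595) = '0000000000' + '11000111011' = 000000000011000111011 (21 bits)


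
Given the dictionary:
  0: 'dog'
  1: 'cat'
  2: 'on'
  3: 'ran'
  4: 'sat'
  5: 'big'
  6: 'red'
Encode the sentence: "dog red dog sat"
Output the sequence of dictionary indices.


Look up each word in the dictionary:
  'dog' -> 0
  'red' -> 6
  'dog' -> 0
  'sat' -> 4

Encoded: [0, 6, 0, 4]


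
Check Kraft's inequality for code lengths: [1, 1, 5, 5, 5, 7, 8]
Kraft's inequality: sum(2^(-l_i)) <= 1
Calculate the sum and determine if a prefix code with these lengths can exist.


Sum = 2^(-1) + 2^(-1) + 2^(-5) + 2^(-5) + 2^(-5) + 2^(-7) + 2^(-8)
    = 0.5 + 0.5 + 0.03125 + 0.03125 + 0.03125 + 0.0078125 + 0.00390625
    = 283/256 = 1.10546875
Since 1.10546875 > 1, Kraft's inequality is NOT satisfied.
A prefix code with these lengths CANNOT exist.

Kraft sum = 1.10546875. Not satisfied.


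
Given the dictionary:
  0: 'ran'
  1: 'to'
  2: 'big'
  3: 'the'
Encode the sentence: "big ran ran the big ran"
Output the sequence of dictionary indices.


Look up each word in the dictionary:
  'big' -> 2
  'ran' -> 0
  'ran' -> 0
  'the' -> 3
  'big' -> 2
  'ran' -> 0

Encoded: [2, 0, 0, 3, 2, 0]


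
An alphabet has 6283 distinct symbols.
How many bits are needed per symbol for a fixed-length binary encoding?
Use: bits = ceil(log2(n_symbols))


log2(6283) = 12.6172
Bracket: 2^12 = 4096 < 6283 <= 2^13 = 8192
So ceil(log2(6283)) = 13

bits = ceil(log2(6283)) = ceil(12.6172) = 13 bits


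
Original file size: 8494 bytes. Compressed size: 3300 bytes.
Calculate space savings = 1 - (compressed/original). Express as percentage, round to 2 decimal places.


ratio = compressed/original = 3300/8494 = 0.38851
savings = 1 - ratio = 1 - 0.38851 = 0.61149
as a percentage: 0.61149 * 100 = 61.15%

Space savings = 1 - 3300/8494 = 61.15%


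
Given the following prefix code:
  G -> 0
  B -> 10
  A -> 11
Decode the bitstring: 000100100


Decoding step by step:
Bits 0 -> G
Bits 0 -> G
Bits 0 -> G
Bits 10 -> B
Bits 0 -> G
Bits 10 -> B
Bits 0 -> G


Decoded message: GGGBGBG


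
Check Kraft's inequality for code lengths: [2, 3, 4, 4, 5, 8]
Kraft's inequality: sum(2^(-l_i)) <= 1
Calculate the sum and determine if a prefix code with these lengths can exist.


Sum = 2^(-2) + 2^(-3) + 2^(-4) + 2^(-4) + 2^(-5) + 2^(-8)
    = 0.25 + 0.125 + 0.0625 + 0.0625 + 0.03125 + 0.00390625
    = 137/256 = 0.53515625
Since 0.53515625 <= 1, Kraft's inequality IS satisfied.
A prefix code with these lengths CAN exist.

Kraft sum = 0.53515625. Satisfied.


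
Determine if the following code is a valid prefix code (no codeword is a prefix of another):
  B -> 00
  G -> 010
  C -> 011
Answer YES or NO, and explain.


Checking each pair (does one codeword prefix another?):
  B='00' vs G='010': no prefix
  B='00' vs C='011': no prefix
  G='010' vs B='00': no prefix
  G='010' vs C='011': no prefix
  C='011' vs B='00': no prefix
  C='011' vs G='010': no prefix
No violation found over all pairs.

YES -- this is a valid prefix code. No codeword is a prefix of any other codeword.


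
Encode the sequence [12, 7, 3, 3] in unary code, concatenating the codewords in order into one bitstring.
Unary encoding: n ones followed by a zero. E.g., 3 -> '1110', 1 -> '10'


Encode each number as n ones followed by a terminating 0:
  12 -> 1111111111110 (13 bits)
  7 -> 11111110 (8 bits)
  3 -> 1110 (4 bits)
  3 -> 1110 (4 bits)
Total length = 13 + 8 + 4 + 4 = 29 bits.

Unary([12, 7, 3, 3]) = 11111111111101111111011101110 (29 bits)


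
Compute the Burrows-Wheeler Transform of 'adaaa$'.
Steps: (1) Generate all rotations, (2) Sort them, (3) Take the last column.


Rotations (sorted):
  0: $adaaa -> last char: a
  1: a$adaa -> last char: a
  2: aa$ada -> last char: a
  3: aaa$ad -> last char: d
  4: adaaa$ -> last char: $
  5: daaa$a -> last char: a


BWT = aaad$a


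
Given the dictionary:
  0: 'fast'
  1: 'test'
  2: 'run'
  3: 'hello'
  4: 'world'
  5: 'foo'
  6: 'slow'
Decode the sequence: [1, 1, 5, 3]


Look up each index in the dictionary:
  1 -> 'test'
  1 -> 'test'
  5 -> 'foo'
  3 -> 'hello'

Decoded: "test test foo hello"


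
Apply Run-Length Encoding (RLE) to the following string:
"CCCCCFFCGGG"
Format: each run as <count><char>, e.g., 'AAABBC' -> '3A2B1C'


Scanning runs left to right:
  i=0: run of 'C' x 5 -> '5C'
  i=5: run of 'F' x 2 -> '2F'
  i=7: run of 'C' x 1 -> '1C'
  i=8: run of 'G' x 3 -> '3G'

RLE = 5C2F1C3G


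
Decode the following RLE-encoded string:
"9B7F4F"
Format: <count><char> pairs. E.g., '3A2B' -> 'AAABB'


Expanding each <count><char> pair:
  9B -> 'BBBBBBBBB'
  7F -> 'FFFFFFF'
  4F -> 'FFFF'

Decoded = BBBBBBBBBFFFFFFFFFFF


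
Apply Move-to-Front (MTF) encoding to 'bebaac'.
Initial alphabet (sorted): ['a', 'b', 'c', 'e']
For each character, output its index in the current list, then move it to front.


MTF encoding:
'b': index 1 in ['a', 'b', 'c', 'e'] -> ['b', 'a', 'c', 'e']
'e': index 3 in ['b', 'a', 'c', 'e'] -> ['e', 'b', 'a', 'c']
'b': index 1 in ['e', 'b', 'a', 'c'] -> ['b', 'e', 'a', 'c']
'a': index 2 in ['b', 'e', 'a', 'c'] -> ['a', 'b', 'e', 'c']
'a': index 0 in ['a', 'b', 'e', 'c'] -> ['a', 'b', 'e', 'c']
'c': index 3 in ['a', 'b', 'e', 'c'] -> ['c', 'a', 'b', 'e']


Output: [1, 3, 1, 2, 0, 3]


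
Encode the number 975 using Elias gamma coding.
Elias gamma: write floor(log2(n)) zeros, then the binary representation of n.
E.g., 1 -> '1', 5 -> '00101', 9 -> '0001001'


num_bits = floor(log2(975)) + 1 = 10
leading_zeros = num_bits - 1 = 9
binary(975) = 1111001111

Elias gamma(975) = '000000000' + '1111001111' = 0000000001111001111 (19 bits)


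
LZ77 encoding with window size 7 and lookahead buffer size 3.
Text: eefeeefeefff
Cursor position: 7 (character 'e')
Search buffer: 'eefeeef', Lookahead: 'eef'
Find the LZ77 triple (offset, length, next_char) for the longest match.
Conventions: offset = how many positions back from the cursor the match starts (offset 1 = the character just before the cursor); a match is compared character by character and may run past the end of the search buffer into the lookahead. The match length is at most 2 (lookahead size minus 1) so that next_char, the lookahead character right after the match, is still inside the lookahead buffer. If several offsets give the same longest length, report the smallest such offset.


Try each offset into the search buffer:
  offset=1 (pos 6, char 'f'): match length 0
  offset=2 (pos 5, char 'e'): match length 1
  offset=3 (pos 4, char 'e'): match length 2
  offset=4 (pos 3, char 'e'): match length 2
  offset=5 (pos 2, char 'f'): match length 0
  offset=6 (pos 1, char 'e'): match length 1
  offset=7 (pos 0, char 'e'): match length 2
Longest match has length 2, found at offsets 3, 4, 7; take the smallest, offset 3.
next_char = character at position 7 + 2 = 9 -> 'f'

Best match: offset=3, length=2 (matching 'ee' starting at position 4)
LZ77 triple: (3, 2, 'f')


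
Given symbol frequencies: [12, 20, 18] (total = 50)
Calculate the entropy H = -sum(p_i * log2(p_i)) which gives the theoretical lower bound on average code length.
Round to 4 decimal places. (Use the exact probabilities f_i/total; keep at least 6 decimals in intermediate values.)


Per-symbol terms -p_i * log2(p_i) with p_i = f_i/50:
  p = 12/50 = 0.240000: log2(p) = -2.058894, -p*log2(p) = 0.494134
  p = 20/50 = 0.400000: log2(p) = -1.321928, -p*log2(p) = 0.528771
  p = 18/50 = 0.360000: log2(p) = -1.473931, -p*log2(p) = 0.530615
H = 0.494134 + 0.528771 + 0.530615 = 1.553520

H = 1.5535 bits/symbol


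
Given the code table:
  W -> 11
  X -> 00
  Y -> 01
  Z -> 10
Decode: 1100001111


Decoding:
11 -> W
00 -> X
00 -> X
11 -> W
11 -> W


Result: WXXWW


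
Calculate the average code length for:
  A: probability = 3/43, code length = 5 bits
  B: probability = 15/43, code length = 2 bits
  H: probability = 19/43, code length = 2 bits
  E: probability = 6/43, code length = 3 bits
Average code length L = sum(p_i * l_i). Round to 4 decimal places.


Weighted contributions p_i * l_i:
  A: (3/43) * 5 = 15/43
  B: (15/43) * 2 = 30/43
  H: (19/43) * 2 = 38/43
  E: (6/43) * 3 = 18/43
Sum = (15 + 30 + 38 + 18)/43 = 101/43

L = 101/43 = 2.3488 bits/symbol


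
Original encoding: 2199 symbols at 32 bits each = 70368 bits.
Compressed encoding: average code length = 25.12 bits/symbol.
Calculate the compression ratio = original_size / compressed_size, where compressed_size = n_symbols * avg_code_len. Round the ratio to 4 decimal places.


original_size = n_symbols * orig_bits = 2199 * 32 = 70368 bits
compressed_size = n_symbols * avg_code_len = 2199 * 25.12 = 55238.88 bits
ratio = original_size / compressed_size = 70368 / 55238.88 = 1.2739

Compression ratio = 1.2739


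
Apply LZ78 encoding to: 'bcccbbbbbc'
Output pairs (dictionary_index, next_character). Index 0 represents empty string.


LZ78 encoding steps:
Dictionary: {0: ''}
Step 1: w='' (idx 0), next='b' -> output (0, 'b'), add 'b' as idx 1
Step 2: w='' (idx 0), next='c' -> output (0, 'c'), add 'c' as idx 2
Step 3: w='c' (idx 2), next='c' -> output (2, 'c'), add 'cc' as idx 3
Step 4: w='b' (idx 1), next='b' -> output (1, 'b'), add 'bb' as idx 4
Step 5: w='bb' (idx 4), next='b' -> output (4, 'b'), add 'bbb' as idx 5
Step 6: w='c' (idx 2), end of input -> output (2, '')


Encoded: [(0, 'b'), (0, 'c'), (2, 'c'), (1, 'b'), (4, 'b'), (2, '')]


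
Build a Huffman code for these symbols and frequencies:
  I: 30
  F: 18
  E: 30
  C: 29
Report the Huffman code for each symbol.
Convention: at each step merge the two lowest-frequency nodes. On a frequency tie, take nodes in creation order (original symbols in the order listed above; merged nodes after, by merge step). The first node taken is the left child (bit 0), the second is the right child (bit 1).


Huffman tree construction:
Step 1: Merge F(18) + C(29) = 47
Step 2: Merge I(30) + E(30) = 60
Step 3: Merge (F+C)(47) + (I+E)(60) = 107
Read each symbol's code off the tree from the root (left child = 0, right child = 1).

Codes:
  I: 10 (length 2)
  F: 00 (length 2)
  E: 11 (length 2)
  C: 01 (length 2)
Average code length: 214/107 = 2.0000 bits/symbol


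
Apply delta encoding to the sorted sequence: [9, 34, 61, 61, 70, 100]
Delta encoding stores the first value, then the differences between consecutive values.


First value: 9
Deltas:
  34 - 9 = 25
  61 - 34 = 27
  61 - 61 = 0
  70 - 61 = 9
  100 - 70 = 30


Delta encoded: [9, 25, 27, 0, 9, 30]


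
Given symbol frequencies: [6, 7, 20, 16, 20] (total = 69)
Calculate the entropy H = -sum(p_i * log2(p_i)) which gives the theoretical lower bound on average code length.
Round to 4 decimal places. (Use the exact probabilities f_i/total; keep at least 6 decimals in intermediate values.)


Per-symbol terms -p_i * log2(p_i) with p_i = f_i/69:
  p = 6/69 = 0.086957: log2(p) = -3.523562, -p*log2(p) = 0.306397
  p = 7/69 = 0.101449: log2(p) = -3.301170, -p*log2(p) = 0.334901
  p = 20/69 = 0.289855: log2(p) = -1.786596, -p*log2(p) = 0.517854
  p = 16/69 = 0.231884: log2(p) = -2.108524, -p*log2(p) = 0.488933
  p = 20/69 = 0.289855: log2(p) = -1.786596, -p*log2(p) = 0.517854
H = 0.306397 + 0.334901 + 0.517854 + 0.488933 + 0.517854 = 2.165939

H = 2.1659 bits/symbol


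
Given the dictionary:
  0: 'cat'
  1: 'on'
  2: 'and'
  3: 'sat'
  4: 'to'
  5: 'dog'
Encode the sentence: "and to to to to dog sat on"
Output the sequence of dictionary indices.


Look up each word in the dictionary:
  'and' -> 2
  'to' -> 4
  'to' -> 4
  'to' -> 4
  'to' -> 4
  'dog' -> 5
  'sat' -> 3
  'on' -> 1

Encoded: [2, 4, 4, 4, 4, 5, 3, 1]


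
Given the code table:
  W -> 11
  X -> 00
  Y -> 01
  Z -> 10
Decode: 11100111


Decoding:
11 -> W
10 -> Z
01 -> Y
11 -> W


Result: WZYW


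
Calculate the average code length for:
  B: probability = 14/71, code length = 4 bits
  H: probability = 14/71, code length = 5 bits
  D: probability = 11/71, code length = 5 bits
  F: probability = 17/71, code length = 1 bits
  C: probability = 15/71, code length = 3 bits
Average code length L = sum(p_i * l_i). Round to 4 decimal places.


Weighted contributions p_i * l_i:
  B: (14/71) * 4 = 56/71
  H: (14/71) * 5 = 70/71
  D: (11/71) * 5 = 55/71
  F: (17/71) * 1 = 17/71
  C: (15/71) * 3 = 45/71
Sum = (56 + 70 + 55 + 17 + 45)/71 = 243/71

L = 243/71 = 3.4225 bits/symbol


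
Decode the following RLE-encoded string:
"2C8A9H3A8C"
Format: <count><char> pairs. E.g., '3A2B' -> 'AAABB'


Expanding each <count><char> pair:
  2C -> 'CC'
  8A -> 'AAAAAAAA'
  9H -> 'HHHHHHHHH'
  3A -> 'AAA'
  8C -> 'CCCCCCCC'

Decoded = CCAAAAAAAAHHHHHHHHHAAACCCCCCCC


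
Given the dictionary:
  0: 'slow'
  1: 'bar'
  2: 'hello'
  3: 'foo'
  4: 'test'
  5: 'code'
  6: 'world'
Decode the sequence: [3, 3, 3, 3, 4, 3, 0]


Look up each index in the dictionary:
  3 -> 'foo'
  3 -> 'foo'
  3 -> 'foo'
  3 -> 'foo'
  4 -> 'test'
  3 -> 'foo'
  0 -> 'slow'

Decoded: "foo foo foo foo test foo slow"


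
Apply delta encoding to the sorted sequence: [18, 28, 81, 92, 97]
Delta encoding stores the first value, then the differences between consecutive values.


First value: 18
Deltas:
  28 - 18 = 10
  81 - 28 = 53
  92 - 81 = 11
  97 - 92 = 5


Delta encoded: [18, 10, 53, 11, 5]


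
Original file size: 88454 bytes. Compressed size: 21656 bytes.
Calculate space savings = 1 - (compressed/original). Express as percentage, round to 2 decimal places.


ratio = compressed/original = 21656/88454 = 0.244828
savings = 1 - ratio = 1 - 0.244828 = 0.755172
as a percentage: 0.755172 * 100 = 75.52%

Space savings = 1 - 21656/88454 = 75.52%


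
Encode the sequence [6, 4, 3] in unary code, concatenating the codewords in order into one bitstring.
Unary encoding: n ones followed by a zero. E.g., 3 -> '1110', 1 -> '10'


Encode each number as n ones followed by a terminating 0:
  6 -> 1111110 (7 bits)
  4 -> 11110 (5 bits)
  3 -> 1110 (4 bits)
Total length = 7 + 5 + 4 = 16 bits.

Unary([6, 4, 3]) = 1111110111101110 (16 bits)


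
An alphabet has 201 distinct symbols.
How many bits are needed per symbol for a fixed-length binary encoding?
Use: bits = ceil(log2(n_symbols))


log2(201) = 7.6511
Bracket: 2^7 = 128 < 201 <= 2^8 = 256
So ceil(log2(201)) = 8

bits = ceil(log2(201)) = ceil(7.6511) = 8 bits


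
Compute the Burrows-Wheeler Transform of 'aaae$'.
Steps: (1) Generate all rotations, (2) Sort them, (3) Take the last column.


Rotations (sorted):
  0: $aaae -> last char: e
  1: aaae$ -> last char: $
  2: aae$a -> last char: a
  3: ae$aa -> last char: a
  4: e$aaa -> last char: a


BWT = e$aaa


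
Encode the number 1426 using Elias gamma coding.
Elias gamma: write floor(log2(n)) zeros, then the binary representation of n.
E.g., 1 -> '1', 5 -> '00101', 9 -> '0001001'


num_bits = floor(log2(1426)) + 1 = 11
leading_zeros = num_bits - 1 = 10
binary(1426) = 10110010010

Elias gamma(1426) = '0000000000' + '10110010010' = 000000000010110010010 (21 bits)


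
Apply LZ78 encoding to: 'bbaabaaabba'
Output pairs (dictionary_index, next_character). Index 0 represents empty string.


LZ78 encoding steps:
Dictionary: {0: ''}
Step 1: w='' (idx 0), next='b' -> output (0, 'b'), add 'b' as idx 1
Step 2: w='b' (idx 1), next='a' -> output (1, 'a'), add 'ba' as idx 2
Step 3: w='' (idx 0), next='a' -> output (0, 'a'), add 'a' as idx 3
Step 4: w='ba' (idx 2), next='a' -> output (2, 'a'), add 'baa' as idx 4
Step 5: w='a' (idx 3), next='b' -> output (3, 'b'), add 'ab' as idx 5
Step 6: w='ba' (idx 2), end of input -> output (2, '')


Encoded: [(0, 'b'), (1, 'a'), (0, 'a'), (2, 'a'), (3, 'b'), (2, '')]


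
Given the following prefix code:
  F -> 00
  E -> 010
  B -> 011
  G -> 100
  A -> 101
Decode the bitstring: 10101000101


Decoding step by step:
Bits 101 -> A
Bits 010 -> E
Bits 00 -> F
Bits 101 -> A


Decoded message: AEFA


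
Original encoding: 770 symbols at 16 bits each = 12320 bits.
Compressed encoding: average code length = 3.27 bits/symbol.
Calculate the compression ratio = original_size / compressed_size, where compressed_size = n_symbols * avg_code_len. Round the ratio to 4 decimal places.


original_size = n_symbols * orig_bits = 770 * 16 = 12320 bits
compressed_size = n_symbols * avg_code_len = 770 * 3.27 = 2517.9 bits
ratio = original_size / compressed_size = 12320 / 2517.9 = 4.893

Compression ratio = 4.893


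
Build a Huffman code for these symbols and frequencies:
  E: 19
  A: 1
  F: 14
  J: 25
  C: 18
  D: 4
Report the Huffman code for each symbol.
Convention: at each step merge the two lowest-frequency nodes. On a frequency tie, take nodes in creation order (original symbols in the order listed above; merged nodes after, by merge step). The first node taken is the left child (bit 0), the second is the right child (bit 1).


Huffman tree construction:
Step 1: Merge A(1) + D(4) = 5
Step 2: Merge (A+D)(5) + F(14) = 19
Step 3: Merge C(18) + E(19) = 37
Step 4: Merge ((A+D)+F)(19) + J(25) = 44
Step 5: Merge (C+E)(37) + (((A+D)+F)+J)(44) = 81
Read each symbol's code off the tree from the root (left child = 0, right child = 1).

Codes:
  E: 01 (length 2)
  A: 1000 (length 4)
  F: 101 (length 3)
  J: 11 (length 2)
  C: 00 (length 2)
  D: 1001 (length 4)
Average code length: 186/81 = 2.2963 bits/symbol


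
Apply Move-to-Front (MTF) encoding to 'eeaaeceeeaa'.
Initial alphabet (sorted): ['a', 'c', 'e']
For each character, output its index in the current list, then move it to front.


MTF encoding:
'e': index 2 in ['a', 'c', 'e'] -> ['e', 'a', 'c']
'e': index 0 in ['e', 'a', 'c'] -> ['e', 'a', 'c']
'a': index 1 in ['e', 'a', 'c'] -> ['a', 'e', 'c']
'a': index 0 in ['a', 'e', 'c'] -> ['a', 'e', 'c']
'e': index 1 in ['a', 'e', 'c'] -> ['e', 'a', 'c']
'c': index 2 in ['e', 'a', 'c'] -> ['c', 'e', 'a']
'e': index 1 in ['c', 'e', 'a'] -> ['e', 'c', 'a']
'e': index 0 in ['e', 'c', 'a'] -> ['e', 'c', 'a']
'e': index 0 in ['e', 'c', 'a'] -> ['e', 'c', 'a']
'a': index 2 in ['e', 'c', 'a'] -> ['a', 'e', 'c']
'a': index 0 in ['a', 'e', 'c'] -> ['a', 'e', 'c']


Output: [2, 0, 1, 0, 1, 2, 1, 0, 0, 2, 0]


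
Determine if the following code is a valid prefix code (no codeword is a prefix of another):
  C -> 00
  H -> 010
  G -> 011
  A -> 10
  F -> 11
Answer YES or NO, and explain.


Checking each pair (does one codeword prefix another?):
  C='00' vs H='010': no prefix
  C='00' vs G='011': no prefix
  C='00' vs A='10': no prefix
  C='00' vs F='11': no prefix
  H='010' vs C='00': no prefix
  H='010' vs G='011': no prefix
  H='010' vs A='10': no prefix
  H='010' vs F='11': no prefix
  G='011' vs C='00': no prefix
  G='011' vs H='010': no prefix
  G='011' vs A='10': no prefix
  G='011' vs F='11': no prefix
  A='10' vs C='00': no prefix
  A='10' vs H='010': no prefix
  A='10' vs G='011': no prefix
  A='10' vs F='11': no prefix
  F='11' vs C='00': no prefix
  F='11' vs H='010': no prefix
  F='11' vs G='011': no prefix
  F='11' vs A='10': no prefix
No violation found over all pairs.

YES -- this is a valid prefix code. No codeword is a prefix of any other codeword.


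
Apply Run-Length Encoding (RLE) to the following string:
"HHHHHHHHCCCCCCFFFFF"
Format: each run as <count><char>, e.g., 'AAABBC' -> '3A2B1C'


Scanning runs left to right:
  i=0: run of 'H' x 8 -> '8H'
  i=8: run of 'C' x 6 -> '6C'
  i=14: run of 'F' x 5 -> '5F'

RLE = 8H6C5F


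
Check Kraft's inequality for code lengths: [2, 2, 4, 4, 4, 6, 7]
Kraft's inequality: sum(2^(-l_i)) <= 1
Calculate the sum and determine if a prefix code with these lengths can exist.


Sum = 2^(-2) + 2^(-2) + 2^(-4) + 2^(-4) + 2^(-4) + 2^(-6) + 2^(-7)
    = 0.25 + 0.25 + 0.0625 + 0.0625 + 0.0625 + 0.015625 + 0.0078125
    = 91/128 = 0.7109375
Since 0.7109375 <= 1, Kraft's inequality IS satisfied.
A prefix code with these lengths CAN exist.

Kraft sum = 0.7109375. Satisfied.


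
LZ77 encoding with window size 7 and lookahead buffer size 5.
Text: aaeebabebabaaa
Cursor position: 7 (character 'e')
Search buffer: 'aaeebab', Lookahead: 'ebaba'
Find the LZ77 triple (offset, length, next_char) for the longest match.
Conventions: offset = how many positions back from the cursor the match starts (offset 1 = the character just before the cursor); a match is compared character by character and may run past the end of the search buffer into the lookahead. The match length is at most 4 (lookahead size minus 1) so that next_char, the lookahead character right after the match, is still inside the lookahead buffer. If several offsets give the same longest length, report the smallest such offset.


Try each offset into the search buffer:
  offset=1 (pos 6, char 'b'): match length 0
  offset=2 (pos 5, char 'a'): match length 0
  offset=3 (pos 4, char 'b'): match length 0
  offset=4 (pos 3, char 'e'): match length 4
  offset=5 (pos 2, char 'e'): match length 1
  offset=6 (pos 1, char 'a'): match length 0
  offset=7 (pos 0, char 'a'): match length 0
Longest match has length 4 at offset 4.
next_char = character at position 7 + 4 = 11 -> 'a'

Best match: offset=4, length=4 (matching 'ebab' starting at position 3)
LZ77 triple: (4, 4, 'a')


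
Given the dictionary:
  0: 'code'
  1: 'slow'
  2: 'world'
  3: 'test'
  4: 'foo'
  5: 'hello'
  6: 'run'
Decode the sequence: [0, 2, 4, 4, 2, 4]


Look up each index in the dictionary:
  0 -> 'code'
  2 -> 'world'
  4 -> 'foo'
  4 -> 'foo'
  2 -> 'world'
  4 -> 'foo'

Decoded: "code world foo foo world foo"


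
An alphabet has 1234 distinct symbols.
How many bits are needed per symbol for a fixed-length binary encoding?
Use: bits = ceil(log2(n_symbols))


log2(1234) = 10.2691
Bracket: 2^10 = 1024 < 1234 <= 2^11 = 2048
So ceil(log2(1234)) = 11

bits = ceil(log2(1234)) = ceil(10.2691) = 11 bits


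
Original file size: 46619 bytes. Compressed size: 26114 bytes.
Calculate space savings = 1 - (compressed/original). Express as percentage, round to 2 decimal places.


ratio = compressed/original = 26114/46619 = 0.560158
savings = 1 - ratio = 1 - 0.560158 = 0.439842
as a percentage: 0.439842 * 100 = 43.98%

Space savings = 1 - 26114/46619 = 43.98%


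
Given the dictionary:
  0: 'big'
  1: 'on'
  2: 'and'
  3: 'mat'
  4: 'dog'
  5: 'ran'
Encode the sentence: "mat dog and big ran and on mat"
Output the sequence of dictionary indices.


Look up each word in the dictionary:
  'mat' -> 3
  'dog' -> 4
  'and' -> 2
  'big' -> 0
  'ran' -> 5
  'and' -> 2
  'on' -> 1
  'mat' -> 3

Encoded: [3, 4, 2, 0, 5, 2, 1, 3]


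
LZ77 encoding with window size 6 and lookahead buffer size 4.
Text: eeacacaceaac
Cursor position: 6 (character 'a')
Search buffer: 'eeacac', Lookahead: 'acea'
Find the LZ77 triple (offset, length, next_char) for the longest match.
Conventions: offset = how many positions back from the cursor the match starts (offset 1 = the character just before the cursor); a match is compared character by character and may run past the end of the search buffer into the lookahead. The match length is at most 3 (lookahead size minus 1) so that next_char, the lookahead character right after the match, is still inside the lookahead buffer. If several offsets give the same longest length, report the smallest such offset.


Try each offset into the search buffer:
  offset=1 (pos 5, char 'c'): match length 0
  offset=2 (pos 4, char 'a'): match length 2
  offset=3 (pos 3, char 'c'): match length 0
  offset=4 (pos 2, char 'a'): match length 2
  offset=5 (pos 1, char 'e'): match length 0
  offset=6 (pos 0, char 'e'): match length 0
Longest match has length 2, found at offsets 2, 4; take the smallest, offset 2.
next_char = character at position 6 + 2 = 8 -> 'e'

Best match: offset=2, length=2 (matching 'ac' starting at position 4)
LZ77 triple: (2, 2, 'e')


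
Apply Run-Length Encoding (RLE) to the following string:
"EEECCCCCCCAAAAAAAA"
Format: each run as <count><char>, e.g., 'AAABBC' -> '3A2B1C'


Scanning runs left to right:
  i=0: run of 'E' x 3 -> '3E'
  i=3: run of 'C' x 7 -> '7C'
  i=10: run of 'A' x 8 -> '8A'

RLE = 3E7C8A


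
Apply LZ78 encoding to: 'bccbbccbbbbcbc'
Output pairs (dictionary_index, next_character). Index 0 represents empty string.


LZ78 encoding steps:
Dictionary: {0: ''}
Step 1: w='' (idx 0), next='b' -> output (0, 'b'), add 'b' as idx 1
Step 2: w='' (idx 0), next='c' -> output (0, 'c'), add 'c' as idx 2
Step 3: w='c' (idx 2), next='b' -> output (2, 'b'), add 'cb' as idx 3
Step 4: w='b' (idx 1), next='c' -> output (1, 'c'), add 'bc' as idx 4
Step 5: w='cb' (idx 3), next='b' -> output (3, 'b'), add 'cbb' as idx 5
Step 6: w='b' (idx 1), next='b' -> output (1, 'b'), add 'bb' as idx 6
Step 7: w='cb' (idx 3), next='c' -> output (3, 'c'), add 'cbc' as idx 7


Encoded: [(0, 'b'), (0, 'c'), (2, 'b'), (1, 'c'), (3, 'b'), (1, 'b'), (3, 'c')]


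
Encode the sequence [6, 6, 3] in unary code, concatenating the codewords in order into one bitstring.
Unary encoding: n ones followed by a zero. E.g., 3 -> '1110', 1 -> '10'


Encode each number as n ones followed by a terminating 0:
  6 -> 1111110 (7 bits)
  6 -> 1111110 (7 bits)
  3 -> 1110 (4 bits)
Total length = 7 + 7 + 4 = 18 bits.

Unary([6, 6, 3]) = 111111011111101110 (18 bits)


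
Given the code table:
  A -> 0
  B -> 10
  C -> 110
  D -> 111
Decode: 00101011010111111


Decoding:
0 -> A
0 -> A
10 -> B
10 -> B
110 -> C
10 -> B
111 -> D
111 -> D


Result: AABBCBDD


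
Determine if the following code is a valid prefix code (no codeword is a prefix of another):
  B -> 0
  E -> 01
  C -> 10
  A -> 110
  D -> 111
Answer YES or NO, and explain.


Checking each pair (does one codeword prefix another?):
  B='0' vs E='01': prefix -- VIOLATION

NO -- this is NOT a valid prefix code. B (0) is a prefix of E (01).


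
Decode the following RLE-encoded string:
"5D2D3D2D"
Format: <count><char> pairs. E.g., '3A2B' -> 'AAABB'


Expanding each <count><char> pair:
  5D -> 'DDDDD'
  2D -> 'DD'
  3D -> 'DDD'
  2D -> 'DD'

Decoded = DDDDDDDDDDDD


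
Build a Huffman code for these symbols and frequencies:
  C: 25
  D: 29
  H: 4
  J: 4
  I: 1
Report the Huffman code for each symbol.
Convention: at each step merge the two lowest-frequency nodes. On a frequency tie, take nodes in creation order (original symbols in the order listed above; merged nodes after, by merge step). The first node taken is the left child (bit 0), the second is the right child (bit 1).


Huffman tree construction:
Step 1: Merge I(1) + H(4) = 5
Step 2: Merge J(4) + (I+H)(5) = 9
Step 3: Merge (J+(I+H))(9) + C(25) = 34
Step 4: Merge D(29) + ((J+(I+H))+C)(34) = 63
Read each symbol's code off the tree from the root (left child = 0, right child = 1).

Codes:
  C: 11 (length 2)
  D: 0 (length 1)
  H: 1011 (length 4)
  J: 100 (length 3)
  I: 1010 (length 4)
Average code length: 111/63 = 1.7619 bits/symbol


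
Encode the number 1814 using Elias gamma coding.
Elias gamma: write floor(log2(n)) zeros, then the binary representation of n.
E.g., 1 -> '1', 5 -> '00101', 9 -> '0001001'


num_bits = floor(log2(1814)) + 1 = 11
leading_zeros = num_bits - 1 = 10
binary(1814) = 11100010110

Elias gamma(1814) = '0000000000' + '11100010110' = 000000000011100010110 (21 bits)


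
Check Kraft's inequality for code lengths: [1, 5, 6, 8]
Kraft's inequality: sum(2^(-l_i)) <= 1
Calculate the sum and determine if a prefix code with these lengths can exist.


Sum = 2^(-1) + 2^(-5) + 2^(-6) + 2^(-8)
    = 0.5 + 0.03125 + 0.015625 + 0.00390625
    = 141/256 = 0.55078125
Since 0.55078125 <= 1, Kraft's inequality IS satisfied.
A prefix code with these lengths CAN exist.

Kraft sum = 0.55078125. Satisfied.


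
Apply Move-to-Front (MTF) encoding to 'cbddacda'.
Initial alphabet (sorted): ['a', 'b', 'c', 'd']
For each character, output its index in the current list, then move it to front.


MTF encoding:
'c': index 2 in ['a', 'b', 'c', 'd'] -> ['c', 'a', 'b', 'd']
'b': index 2 in ['c', 'a', 'b', 'd'] -> ['b', 'c', 'a', 'd']
'd': index 3 in ['b', 'c', 'a', 'd'] -> ['d', 'b', 'c', 'a']
'd': index 0 in ['d', 'b', 'c', 'a'] -> ['d', 'b', 'c', 'a']
'a': index 3 in ['d', 'b', 'c', 'a'] -> ['a', 'd', 'b', 'c']
'c': index 3 in ['a', 'd', 'b', 'c'] -> ['c', 'a', 'd', 'b']
'd': index 2 in ['c', 'a', 'd', 'b'] -> ['d', 'c', 'a', 'b']
'a': index 2 in ['d', 'c', 'a', 'b'] -> ['a', 'd', 'c', 'b']


Output: [2, 2, 3, 0, 3, 3, 2, 2]


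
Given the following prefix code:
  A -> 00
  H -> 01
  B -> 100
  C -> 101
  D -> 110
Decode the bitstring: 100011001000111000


Decoding step by step:
Bits 100 -> B
Bits 01 -> H
Bits 100 -> B
Bits 100 -> B
Bits 01 -> H
Bits 110 -> D
Bits 00 -> A


Decoded message: BHBBHDA


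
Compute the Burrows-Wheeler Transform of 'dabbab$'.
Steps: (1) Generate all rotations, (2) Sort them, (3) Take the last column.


Rotations (sorted):
  0: $dabbab -> last char: b
  1: ab$dabb -> last char: b
  2: abbab$d -> last char: d
  3: b$dabba -> last char: a
  4: bab$dab -> last char: b
  5: bbab$da -> last char: a
  6: dabbab$ -> last char: $


BWT = bbdaba$


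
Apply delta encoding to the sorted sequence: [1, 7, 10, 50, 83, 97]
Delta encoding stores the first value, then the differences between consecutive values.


First value: 1
Deltas:
  7 - 1 = 6
  10 - 7 = 3
  50 - 10 = 40
  83 - 50 = 33
  97 - 83 = 14


Delta encoded: [1, 6, 3, 40, 33, 14]


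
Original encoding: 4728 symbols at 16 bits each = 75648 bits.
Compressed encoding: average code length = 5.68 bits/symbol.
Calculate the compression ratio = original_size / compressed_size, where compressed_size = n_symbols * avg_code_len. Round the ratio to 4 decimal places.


original_size = n_symbols * orig_bits = 4728 * 16 = 75648 bits
compressed_size = n_symbols * avg_code_len = 4728 * 5.68 = 26855.04 bits
ratio = original_size / compressed_size = 75648 / 26855.04 = 2.8169

Compression ratio = 2.8169


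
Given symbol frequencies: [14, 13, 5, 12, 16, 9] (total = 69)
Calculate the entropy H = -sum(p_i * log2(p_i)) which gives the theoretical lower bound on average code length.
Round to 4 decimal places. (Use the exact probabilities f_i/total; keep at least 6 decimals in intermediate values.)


Per-symbol terms -p_i * log2(p_i) with p_i = f_i/69:
  p = 14/69 = 0.202899: log2(p) = -2.301170, -p*log2(p) = 0.466904
  p = 13/69 = 0.188406: log2(p) = -2.408085, -p*log2(p) = 0.453697
  p = 5/69 = 0.072464: log2(p) = -3.786596, -p*log2(p) = 0.274391
  p = 12/69 = 0.173913: log2(p) = -2.523562, -p*log2(p) = 0.438880
  p = 16/69 = 0.231884: log2(p) = -2.108524, -p*log2(p) = 0.488933
  p = 9/69 = 0.130435: log2(p) = -2.938599, -p*log2(p) = 0.383296
H = 0.466904 + 0.453697 + 0.274391 + 0.438880 + 0.488933 + 0.383296 = 2.506101

H = 2.5061 bits/symbol
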